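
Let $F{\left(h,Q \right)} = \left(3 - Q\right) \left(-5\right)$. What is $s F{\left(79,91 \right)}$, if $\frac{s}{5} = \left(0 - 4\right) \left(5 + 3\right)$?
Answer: $-70400$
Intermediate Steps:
$F{\left(h,Q \right)} = -15 + 5 Q$
$s = -160$ ($s = 5 \left(0 - 4\right) \left(5 + 3\right) = 5 \left(\left(-4\right) 8\right) = 5 \left(-32\right) = -160$)
$s F{\left(79,91 \right)} = - 160 \left(-15 + 5 \cdot 91\right) = - 160 \left(-15 + 455\right) = \left(-160\right) 440 = -70400$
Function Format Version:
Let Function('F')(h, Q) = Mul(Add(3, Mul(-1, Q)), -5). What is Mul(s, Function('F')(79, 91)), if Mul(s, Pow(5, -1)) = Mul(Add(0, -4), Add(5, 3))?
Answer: -70400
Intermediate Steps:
Function('F')(h, Q) = Add(-15, Mul(5, Q))
s = -160 (s = Mul(5, Mul(Add(0, -4), Add(5, 3))) = Mul(5, Mul(-4, 8)) = Mul(5, -32) = -160)
Mul(s, Function('F')(79, 91)) = Mul(-160, Add(-15, Mul(5, 91))) = Mul(-160, Add(-15, 455)) = Mul(-160, 440) = -70400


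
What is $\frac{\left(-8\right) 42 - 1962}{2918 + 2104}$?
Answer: $- \frac{383}{837} \approx -0.45759$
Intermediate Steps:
$\frac{\left(-8\right) 42 - 1962}{2918 + 2104} = \frac{-336 - 1962}{5022} = \left(-2298\right) \frac{1}{5022} = - \frac{383}{837}$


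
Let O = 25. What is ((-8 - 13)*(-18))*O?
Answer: 9450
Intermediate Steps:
((-8 - 13)*(-18))*O = ((-8 - 13)*(-18))*25 = -21*(-18)*25 = 378*25 = 9450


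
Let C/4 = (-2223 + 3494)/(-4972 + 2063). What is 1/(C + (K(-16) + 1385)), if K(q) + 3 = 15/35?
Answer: 20363/28114805 ≈ 0.00072428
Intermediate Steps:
K(q) = -18/7 (K(q) = -3 + 15/35 = -3 + 15*(1/35) = -3 + 3/7 = -18/7)
C = -5084/2909 (C = 4*((-2223 + 3494)/(-4972 + 2063)) = 4*(1271/(-2909)) = 4*(1271*(-1/2909)) = 4*(-1271/2909) = -5084/2909 ≈ -1.7477)
1/(C + (K(-16) + 1385)) = 1/(-5084/2909 + (-18/7 + 1385)) = 1/(-5084/2909 + 9677/7) = 1/(28114805/20363) = 20363/28114805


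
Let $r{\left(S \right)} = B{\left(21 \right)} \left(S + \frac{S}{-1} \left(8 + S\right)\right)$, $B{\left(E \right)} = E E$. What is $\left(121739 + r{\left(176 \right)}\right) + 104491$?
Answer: $-13977498$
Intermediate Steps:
$B{\left(E \right)} = E^{2}$
$r{\left(S \right)} = 441 S - 441 S \left(8 + S\right)$ ($r{\left(S \right)} = 21^{2} \left(S + \frac{S}{-1} \left(8 + S\right)\right) = 441 \left(S + S \left(-1\right) \left(8 + S\right)\right) = 441 \left(S + - S \left(8 + S\right)\right) = 441 \left(S - S \left(8 + S\right)\right) = 441 S - 441 S \left(8 + S\right)$)
$\left(121739 + r{\left(176 \right)}\right) + 104491 = \left(121739 - 77616 \left(7 + 176\right)\right) + 104491 = \left(121739 - 77616 \cdot 183\right) + 104491 = \left(121739 - 14203728\right) + 104491 = -14081989 + 104491 = -13977498$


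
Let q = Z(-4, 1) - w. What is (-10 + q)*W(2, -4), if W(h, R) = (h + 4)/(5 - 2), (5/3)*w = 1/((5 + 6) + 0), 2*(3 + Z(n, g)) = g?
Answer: -1381/55 ≈ -25.109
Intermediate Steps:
Z(n, g) = -3 + g/2
w = 3/55 (w = 3/(5*((5 + 6) + 0)) = 3/(5*(11 + 0)) = (3/5)/11 = (3/5)*(1/11) = 3/55 ≈ 0.054545)
W(h, R) = 4/3 + h/3 (W(h, R) = (4 + h)/3 = (4 + h)*(1/3) = 4/3 + h/3)
q = -281/110 (q = (-3 + (1/2)*1) - 1*3/55 = (-3 + 1/2) - 3/55 = -5/2 - 3/55 = -281/110 ≈ -2.5545)
(-10 + q)*W(2, -4) = (-10 - 281/110)*(4/3 + (1/3)*2) = -1381*(4/3 + 2/3)/110 = -1381/110*2 = -1381/55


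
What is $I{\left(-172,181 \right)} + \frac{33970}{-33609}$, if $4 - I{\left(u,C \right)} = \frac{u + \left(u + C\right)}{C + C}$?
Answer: $\frac{41846959}{12166458} \approx 3.4395$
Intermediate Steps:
$I{\left(u,C \right)} = 4 - \frac{C + 2 u}{2 C}$ ($I{\left(u,C \right)} = 4 - \frac{u + \left(u + C\right)}{C + C} = 4 - \frac{u + \left(C + u\right)}{2 C} = 4 - \left(C + 2 u\right) \frac{1}{2 C} = 4 - \frac{C + 2 u}{2 C}$)
$I{\left(-172,181 \right)} + \frac{33970}{-33609} = \left(\frac{7}{2} - - \frac{172}{181}\right) + \frac{33970}{-33609} = \left(\frac{7}{2} - \left(-172\right) \frac{1}{181}\right) + 33970 \left(- \frac{1}{33609}\right) = \left(\frac{7}{2} + \frac{172}{181}\right) - \frac{33970}{33609} = \frac{1611}{362} - \frac{33970}{33609} = \frac{41846959}{12166458}$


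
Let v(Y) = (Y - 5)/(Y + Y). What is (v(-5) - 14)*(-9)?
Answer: 117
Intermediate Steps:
v(Y) = (-5 + Y)/(2*Y) (v(Y) = (-5 + Y)/((2*Y)) = (-5 + Y)*(1/(2*Y)) = (-5 + Y)/(2*Y))
(v(-5) - 14)*(-9) = ((1/2)*(-5 - 5)/(-5) - 14)*(-9) = ((1/2)*(-1/5)*(-10) - 14)*(-9) = (1 - 14)*(-9) = -13*(-9) = 117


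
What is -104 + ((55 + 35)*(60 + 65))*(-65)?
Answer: -731354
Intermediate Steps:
-104 + ((55 + 35)*(60 + 65))*(-65) = -104 + (90*125)*(-65) = -104 + 11250*(-65) = -104 - 731250 = -731354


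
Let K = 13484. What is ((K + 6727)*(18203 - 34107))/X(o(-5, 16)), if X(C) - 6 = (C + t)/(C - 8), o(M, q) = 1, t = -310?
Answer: -750016736/117 ≈ -6.4104e+6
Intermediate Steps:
X(C) = 6 + (-310 + C)/(-8 + C) (X(C) = 6 + (C - 310)/(C - 8) = 6 + (-310 + C)/(-8 + C))
((K + 6727)*(18203 - 34107))/X(o(-5, 16)) = ((13484 + 6727)*(18203 - 34107))/(((-358 + 7*1)/(-8 + 1))) = (20211*(-15904))/(((-358 + 7)/(-7))) = -321435744/((-1/7*(-351))) = -321435744/351/7 = -321435744*7/351 = -750016736/117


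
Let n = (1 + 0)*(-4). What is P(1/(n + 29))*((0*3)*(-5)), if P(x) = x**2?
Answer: 0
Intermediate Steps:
n = -4 (n = 1*(-4) = -4)
P(1/(n + 29))*((0*3)*(-5)) = (1/(-4 + 29))**2*((0*3)*(-5)) = (1/25)**2*(0*(-5)) = (1/25)**2*0 = (1/625)*0 = 0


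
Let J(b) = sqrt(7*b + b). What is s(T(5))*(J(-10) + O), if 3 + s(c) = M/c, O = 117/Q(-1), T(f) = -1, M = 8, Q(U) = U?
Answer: 1287 - 44*I*sqrt(5) ≈ 1287.0 - 98.387*I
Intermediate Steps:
O = -117 (O = 117/(-1) = 117*(-1) = -117)
s(c) = -3 + 8/c
J(b) = 2*sqrt(2)*sqrt(b) (J(b) = sqrt(8*b) = 2*sqrt(2)*sqrt(b))
s(T(5))*(J(-10) + O) = (-3 + 8/(-1))*(2*sqrt(2)*sqrt(-10) - 117) = (-3 + 8*(-1))*(2*sqrt(2)*(I*sqrt(10)) - 117) = (-3 - 8)*(4*I*sqrt(5) - 117) = -11*(-117 + 4*I*sqrt(5)) = 1287 - 44*I*sqrt(5)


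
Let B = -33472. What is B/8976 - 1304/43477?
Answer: -91685428/24390597 ≈ -3.7590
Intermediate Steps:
B/8976 - 1304/43477 = -33472/8976 - 1304/43477 = -33472*1/8976 - 1304*1/43477 = -2092/561 - 1304/43477 = -91685428/24390597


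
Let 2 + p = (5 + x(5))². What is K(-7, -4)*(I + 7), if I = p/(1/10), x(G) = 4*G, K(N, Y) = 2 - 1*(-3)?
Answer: 31185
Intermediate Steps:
K(N, Y) = 5 (K(N, Y) = 2 + 3 = 5)
p = 623 (p = -2 + (5 + 4*5)² = -2 + (5 + 20)² = -2 + 25² = -2 + 625 = 623)
I = 6230 (I = 623/(1/10) = 623/(⅒) = 623*10 = 6230)
K(-7, -4)*(I + 7) = 5*(6230 + 7) = 5*6237 = 31185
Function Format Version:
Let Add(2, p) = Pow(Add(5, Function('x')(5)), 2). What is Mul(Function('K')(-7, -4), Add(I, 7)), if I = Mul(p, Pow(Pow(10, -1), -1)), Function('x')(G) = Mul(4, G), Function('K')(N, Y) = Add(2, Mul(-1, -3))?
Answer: 31185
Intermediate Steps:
Function('K')(N, Y) = 5 (Function('K')(N, Y) = Add(2, 3) = 5)
p = 623 (p = Add(-2, Pow(Add(5, Mul(4, 5)), 2)) = Add(-2, Pow(Add(5, 20), 2)) = Add(-2, Pow(25, 2)) = Add(-2, 625) = 623)
I = 6230 (I = Mul(623, Pow(Pow(10, -1), -1)) = Mul(623, Pow(Rational(1, 10), -1)) = Mul(623, 10) = 6230)
Mul(Function('K')(-7, -4), Add(I, 7)) = Mul(5, Add(6230, 7)) = Mul(5, 6237) = 31185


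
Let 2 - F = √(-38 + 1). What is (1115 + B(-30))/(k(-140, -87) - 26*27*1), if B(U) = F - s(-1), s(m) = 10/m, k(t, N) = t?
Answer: -1127/842 + I*√37/842 ≈ -1.3385 + 0.0072242*I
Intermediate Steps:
F = 2 - I*√37 (F = 2 - √(-38 + 1) = 2 - √(-37) = 2 - I*√37 ≈ 2.0 - 6.0828*I)
B(U) = 12 - I*√37 (B(U) = (2 - I*√37) - 10/(-1) = (2 - I*√37) - 10*(-1) = (2 - I*√37) - 1*(-10) = (2 - I*√37) + 10 = 12 - I*√37)
(1115 + B(-30))/(k(-140, -87) - 26*27*1) = (1115 + (12 - I*√37))/(-140 - 26*27*1) = (1127 - I*√37)/(-140 - 702*1) = (1127 - I*√37)/(-140 - 702) = (1127 - I*√37)/(-842) = (1127 - I*√37)*(-1/842) = -1127/842 + I*√37/842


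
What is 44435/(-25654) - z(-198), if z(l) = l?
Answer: 5035057/25654 ≈ 196.27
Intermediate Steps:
44435/(-25654) - z(-198) = 44435/(-25654) - 1*(-198) = 44435*(-1/25654) + 198 = -44435/25654 + 198 = 5035057/25654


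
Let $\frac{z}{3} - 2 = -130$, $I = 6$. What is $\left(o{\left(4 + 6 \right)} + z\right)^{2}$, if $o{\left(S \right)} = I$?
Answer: $142884$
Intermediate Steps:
$o{\left(S \right)} = 6$
$z = -384$ ($z = 6 + 3 \left(-130\right) = 6 - 390 = -384$)
$\left(o{\left(4 + 6 \right)} + z\right)^{2} = \left(6 - 384\right)^{2} = \left(-378\right)^{2} = 142884$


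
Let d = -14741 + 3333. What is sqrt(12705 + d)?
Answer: sqrt(1297) ≈ 36.014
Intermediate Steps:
d = -11408
sqrt(12705 + d) = sqrt(12705 - 11408) = sqrt(1297)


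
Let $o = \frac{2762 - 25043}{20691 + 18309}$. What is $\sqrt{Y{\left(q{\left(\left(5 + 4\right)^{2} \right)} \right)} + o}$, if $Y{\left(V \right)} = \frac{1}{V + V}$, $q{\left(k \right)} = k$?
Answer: $\frac{i \sqrt{77361310}}{11700} \approx 0.75175 i$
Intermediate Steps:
$Y{\left(V \right)} = \frac{1}{2 V}$
$o = - \frac{7427}{13000}$ ($o = - \frac{22281}{39000} = \left(-22281\right) \frac{1}{39000} = - \frac{7427}{13000} \approx -0.57131$)
$\sqrt{Y{\left(q{\left(\left(5 + 4\right)^{2} \right)} \right)} + o} = \sqrt{\frac{1}{2 \left(5 + 4\right)^{2}} - \frac{7427}{13000}} = \sqrt{\frac{1}{2 \cdot 9^{2}} - \frac{7427}{13000}} = \sqrt{\frac{1}{2 \cdot 81} - \frac{7427}{13000}} = \sqrt{\frac{1}{2} \cdot \frac{1}{81} - \frac{7427}{13000}} = \sqrt{\frac{1}{162} - \frac{7427}{13000}} = \sqrt{- \frac{595087}{1053000}} = \frac{i \sqrt{77361310}}{11700}$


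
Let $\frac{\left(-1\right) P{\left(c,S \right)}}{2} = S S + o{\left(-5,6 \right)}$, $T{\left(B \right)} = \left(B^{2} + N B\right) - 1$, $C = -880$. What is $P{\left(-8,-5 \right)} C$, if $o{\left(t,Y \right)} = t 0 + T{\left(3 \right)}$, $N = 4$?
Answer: $79200$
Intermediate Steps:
$T{\left(B \right)} = -1 + B^{2} + 4 B$ ($T{\left(B \right)} = \left(B^{2} + 4 B\right) - 1 = -1 + B^{2} + 4 B$)
$o{\left(t,Y \right)} = 20$ ($o{\left(t,Y \right)} = t 0 + \left(-1 + 3^{2} + 4 \cdot 3\right) = 0 + \left(-1 + 9 + 12\right) = 0 + 20 = 20$)
$P{\left(c,S \right)} = -40 - 2 S^{2}$ ($P{\left(c,S \right)} = - 2 \left(S S + 20\right) = - 2 \left(S^{2} + 20\right) = - 2 \left(20 + S^{2}\right) = -40 - 2 S^{2}$)
$P{\left(-8,-5 \right)} C = \left(-40 - 2 \left(-5\right)^{2}\right) \left(-880\right) = \left(-40 - 50\right) \left(-880\right) = \left(-90\right) \left(-880\right) = 79200$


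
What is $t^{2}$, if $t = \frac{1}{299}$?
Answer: $\frac{1}{89401} \approx 1.1186 \cdot 10^{-5}$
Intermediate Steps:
$t = \frac{1}{299} \approx 0.0033445$
$t^{2} = \left(\frac{1}{299}\right)^{2} = \frac{1}{89401}$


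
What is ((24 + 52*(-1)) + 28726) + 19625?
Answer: 48323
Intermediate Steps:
((24 + 52*(-1)) + 28726) + 19625 = ((24 - 52) + 28726) + 19625 = (-28 + 28726) + 19625 = 28698 + 19625 = 48323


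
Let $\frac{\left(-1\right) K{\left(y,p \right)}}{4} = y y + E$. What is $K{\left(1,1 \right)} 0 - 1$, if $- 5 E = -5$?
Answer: $-1$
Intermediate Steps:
$E = 1$ ($E = \left(- \frac{1}{5}\right) \left(-5\right) = 1$)
$K{\left(y,p \right)} = -4 - 4 y^{2}$ ($K{\left(y,p \right)} = - 4 \left(y y + 1\right) = - 4 \left(y^{2} + 1\right) = - 4 \left(1 + y^{2}\right) = -4 - 4 y^{2}$)
$K{\left(1,1 \right)} 0 - 1 = \left(-4 - 4 \cdot 1^{2}\right) 0 - 1 = \left(-4 - 4\right) 0 - 1 = \left(-8\right) 0 - 1 = 0 - 1 = -1$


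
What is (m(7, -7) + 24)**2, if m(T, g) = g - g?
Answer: 576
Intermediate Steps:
m(T, g) = 0
(m(7, -7) + 24)**2 = (0 + 24)**2 = 24**2 = 576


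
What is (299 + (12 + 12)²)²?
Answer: 765625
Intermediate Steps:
(299 + (12 + 12)²)² = (299 + 24²)² = (299 + 576)² = 875² = 765625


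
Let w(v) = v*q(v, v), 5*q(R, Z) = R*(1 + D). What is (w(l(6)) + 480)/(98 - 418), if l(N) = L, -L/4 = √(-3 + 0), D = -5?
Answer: -81/50 ≈ -1.6200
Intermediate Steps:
q(R, Z) = -4*R/5 (q(R, Z) = (R*(1 - 5))/5 = (R*(-4))/5 = (-4*R)/5 = -4*R/5)
L = -4*I*√3 (L = -4*√(-3 + 0) = -4*I*√3 ≈ -6.9282*I)
l(N) = -4*I*√3
w(v) = -4*v²/5 (w(v) = v*(-4*v/5) = -4*v²/5)
(w(l(6)) + 480)/(98 - 418) = (-4*(-4*I*√3)²/5 + 480)/(98 - 418) = (-⅘*(-48) + 480)/(-320) = (192/5 + 480)*(-1/320) = (2592/5)*(-1/320) = -81/50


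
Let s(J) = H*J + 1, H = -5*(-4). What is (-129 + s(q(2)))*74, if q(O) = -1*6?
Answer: -18352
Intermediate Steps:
q(O) = -6
H = 20
s(J) = 1 + 20*J (s(J) = 20*J + 1 = 1 + 20*J)
(-129 + s(q(2)))*74 = (-129 + (1 + 20*(-6)))*74 = (-129 + (1 - 120))*74 = (-129 - 119)*74 = -248*74 = -18352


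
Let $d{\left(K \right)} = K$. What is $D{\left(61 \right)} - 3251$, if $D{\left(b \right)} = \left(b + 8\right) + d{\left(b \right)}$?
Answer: $-3121$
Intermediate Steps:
$D{\left(b \right)} = 8 + 2 b$ ($D{\left(b \right)} = \left(b + 8\right) + b = \left(8 + b\right) + b = 8 + 2 b$)
$D{\left(61 \right)} - 3251 = \left(8 + 2 \cdot 61\right) - 3251 = \left(8 + 122\right) - 3251 = 130 - 3251 = -3121$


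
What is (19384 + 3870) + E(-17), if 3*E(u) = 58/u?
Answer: 1185896/51 ≈ 23253.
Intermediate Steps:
E(u) = 58/(3*u) (E(u) = (58/u)/3 = 58/(3*u))
(19384 + 3870) + E(-17) = (19384 + 3870) + (58/3)/(-17) = 23254 + (58/3)*(-1/17) = 23254 - 58/51 = 1185896/51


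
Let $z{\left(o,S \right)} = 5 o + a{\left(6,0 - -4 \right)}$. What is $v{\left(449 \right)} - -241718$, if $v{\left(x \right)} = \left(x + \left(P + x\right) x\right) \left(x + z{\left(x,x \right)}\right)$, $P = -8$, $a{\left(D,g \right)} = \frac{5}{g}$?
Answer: $\frac{1070271285}{2} \approx 5.3514 \cdot 10^{8}$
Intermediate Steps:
$z{\left(o,S \right)} = \frac{5}{4} + 5 o$ ($z{\left(o,S \right)} = 5 o + \frac{5}{0 - -4} = 5 o + \frac{5}{0 + 4} = 5 o + \frac{5}{4} = \frac{5}{4} + 5 o$)
$v{\left(x \right)} = \left(\frac{5}{4} + 6 x\right) \left(x + x \left(-8 + x\right)\right)$ ($v{\left(x \right)} = \left(x + \left(-8 + x\right) x\right) \left(x + \left(\frac{5}{4} + 5 x\right)\right) = \left(x + x \left(-8 + x\right)\right) \left(\frac{5}{4} + 6 x\right) = \left(\frac{5}{4} + 6 x\right) \left(x + x \left(-8 + x\right)\right)$)
$v{\left(449 \right)} - -241718 = \frac{1}{4} \cdot 449 \left(-35 - 73187 + 24 \cdot 449^{2}\right) - -241718 = \frac{1}{4} \cdot 449 \left(-35 - 73187 + 24 \cdot 201601\right) + 241718 = \frac{1}{4} \cdot 449 \left(-35 - 73187 + 4838424\right) + 241718 = \frac{1}{4} \cdot 449 \cdot 4765202 + 241718 = \frac{1069787849}{2} + 241718 = \frac{1070271285}{2}$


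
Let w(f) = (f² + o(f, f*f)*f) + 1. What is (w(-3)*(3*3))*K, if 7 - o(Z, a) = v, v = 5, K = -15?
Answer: -540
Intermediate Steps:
o(Z, a) = 2 (o(Z, a) = 7 - 1*5 = 7 - 5 = 2)
w(f) = 1 + f² + 2*f (w(f) = (f² + 2*f) + 1 = 1 + f² + 2*f)
(w(-3)*(3*3))*K = ((1 + (-3)² + 2*(-3))*(3*3))*(-15) = ((1 + 9 - 6)*9)*(-15) = (4*9)*(-15) = 36*(-15) = -540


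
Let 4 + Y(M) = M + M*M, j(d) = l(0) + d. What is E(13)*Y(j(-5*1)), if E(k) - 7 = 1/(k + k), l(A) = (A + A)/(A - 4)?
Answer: 1464/13 ≈ 112.62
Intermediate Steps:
l(A) = 2*A/(-4 + A) (l(A) = (2*A)/(-4 + A) = 2*A/(-4 + A))
j(d) = d (j(d) = 2*0/(-4 + 0) + d = 2*0/(-4) + d = 2*0*(-¼) + d = 0 + d = d)
E(k) = 7 + 1/(2*k) (E(k) = 7 + 1/(k + k) = 7 + 1/(2*k))
Y(M) = -4 + M + M² (Y(M) = -4 + (M + M*M) = -4 + (M + M²) = -4 + M + M²)
E(13)*Y(j(-5*1)) = (7 + (½)/13)*(-4 - 5*1 + (-5*1)²) = (7 + (½)*(1/13))*(-4 - 5 + (-5)²) = (7 + 1/26)*(-4 - 5 + 25) = (183/26)*16 = 1464/13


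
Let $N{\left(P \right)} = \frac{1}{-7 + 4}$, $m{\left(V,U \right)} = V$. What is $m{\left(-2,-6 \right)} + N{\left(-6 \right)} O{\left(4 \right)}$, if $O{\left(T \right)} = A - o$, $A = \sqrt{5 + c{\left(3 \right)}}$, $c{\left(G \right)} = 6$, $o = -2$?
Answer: $- \frac{8}{3} - \frac{\sqrt{11}}{3} \approx -3.7722$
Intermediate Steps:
$N{\left(P \right)} = - \frac{1}{3}$ ($N{\left(P \right)} = \frac{1}{-3} = - \frac{1}{3}$)
$A = \sqrt{11}$ ($A = \sqrt{5 + 6} = \sqrt{11} \approx 3.3166$)
$O{\left(T \right)} = 2 + \sqrt{11}$ ($O{\left(T \right)} = \sqrt{11} - -2 = \sqrt{11} + 2 = 2 + \sqrt{11}$)
$m{\left(-2,-6 \right)} + N{\left(-6 \right)} O{\left(4 \right)} = -2 - \frac{2 + \sqrt{11}}{3} = -2 - \left(\frac{2}{3} + \frac{\sqrt{11}}{3}\right) = - \frac{8}{3} - \frac{\sqrt{11}}{3}$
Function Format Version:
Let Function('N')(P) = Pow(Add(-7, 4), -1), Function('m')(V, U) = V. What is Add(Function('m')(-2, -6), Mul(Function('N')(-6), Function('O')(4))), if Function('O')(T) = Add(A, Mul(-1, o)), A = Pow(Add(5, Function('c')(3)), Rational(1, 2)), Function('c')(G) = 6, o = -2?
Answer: Add(Rational(-8, 3), Mul(Rational(-1, 3), Pow(11, Rational(1, 2)))) ≈ -3.7722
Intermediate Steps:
Function('N')(P) = Rational(-1, 3) (Function('N')(P) = Pow(-3, -1) = Rational(-1, 3))
A = Pow(11, Rational(1, 2)) (A = Pow(Add(5, 6), Rational(1, 2)) = Pow(11, Rational(1, 2)) ≈ 3.3166)
Function('O')(T) = Add(2, Pow(11, Rational(1, 2))) (Function('O')(T) = Add(Pow(11, Rational(1, 2)), Mul(-1, -2)) = Add(Pow(11, Rational(1, 2)), 2) = Add(2, Pow(11, Rational(1, 2))))
Add(Function('m')(-2, -6), Mul(Function('N')(-6), Function('O')(4))) = Add(-2, Mul(Rational(-1, 3), Add(2, Pow(11, Rational(1, 2))))) = Add(-2, Add(Rational(-2, 3), Mul(Rational(-1, 3), Pow(11, Rational(1, 2))))) = Add(Rational(-8, 3), Mul(Rational(-1, 3), Pow(11, Rational(1, 2))))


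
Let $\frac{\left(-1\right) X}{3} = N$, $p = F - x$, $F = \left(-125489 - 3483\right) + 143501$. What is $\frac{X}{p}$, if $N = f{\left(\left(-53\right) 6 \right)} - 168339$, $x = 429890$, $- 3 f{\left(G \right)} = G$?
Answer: $- \frac{504699}{415361} \approx -1.2151$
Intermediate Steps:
$f{\left(G \right)} = - \frac{G}{3}$
$F = 14529$ ($F = \left(-125489 - 3483\right) + 143501 = -128972 + 143501 = 14529$)
$N = -168233$ ($N = - \frac{\left(-53\right) 6}{3} - 168339 = \left(- \frac{1}{3}\right) \left(-318\right) - 168339 = 106 - 168339 = -168233$)
$p = -415361$ ($p = 14529 - 429890 = -415361$)
$X = 504699$ ($X = \left(-3\right) \left(-168233\right) = 504699$)
$\frac{X}{p} = \frac{504699}{-415361} = 504699 \left(- \frac{1}{415361}\right) = - \frac{504699}{415361}$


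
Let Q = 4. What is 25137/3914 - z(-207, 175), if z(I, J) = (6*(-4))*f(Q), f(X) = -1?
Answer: -3621/206 ≈ -17.578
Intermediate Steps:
z(I, J) = 24 (z(I, J) = (6*(-4))*(-1) = -24*(-1) = 24)
25137/3914 - z(-207, 175) = 25137/3914 - 1*24 = 25137*(1/3914) - 24 = 1323/206 - 24 = -3621/206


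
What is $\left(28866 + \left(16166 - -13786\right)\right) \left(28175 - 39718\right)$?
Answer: $-678936174$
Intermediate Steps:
$\left(28866 + \left(16166 - -13786\right)\right) \left(28175 - 39718\right) = \left(28866 + \left(16166 + 13786\right)\right) \left(-11543\right) = \left(28866 + 29952\right) \left(-11543\right) = 58818 \left(-11543\right) = -678936174$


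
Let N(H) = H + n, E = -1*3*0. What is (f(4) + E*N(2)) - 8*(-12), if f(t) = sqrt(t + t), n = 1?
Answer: 96 + 2*sqrt(2) ≈ 98.828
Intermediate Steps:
E = 0 (E = -3*0 = 0)
f(t) = sqrt(2)*sqrt(t) (f(t) = sqrt(2*t) = sqrt(2)*sqrt(t))
N(H) = 1 + H (N(H) = H + 1 = 1 + H)
(f(4) + E*N(2)) - 8*(-12) = (sqrt(2)*sqrt(4) + 0*(1 + 2)) - 8*(-12) = (sqrt(2)*2 + 0*3) + 96 = (2*sqrt(2) + 0) + 96 = 2*sqrt(2) + 96 = 96 + 2*sqrt(2)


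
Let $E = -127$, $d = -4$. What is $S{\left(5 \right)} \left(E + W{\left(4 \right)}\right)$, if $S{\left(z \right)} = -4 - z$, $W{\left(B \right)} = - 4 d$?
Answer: $999$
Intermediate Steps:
$W{\left(B \right)} = 16$ ($W{\left(B \right)} = \left(-4\right) \left(-4\right) = 16$)
$S{\left(5 \right)} \left(E + W{\left(4 \right)}\right) = \left(-4 - 5\right) \left(-127 + 16\right) = \left(-4 - 5\right) \left(-111\right) = \left(-9\right) \left(-111\right) = 999$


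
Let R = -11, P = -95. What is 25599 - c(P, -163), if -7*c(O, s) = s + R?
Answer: 179019/7 ≈ 25574.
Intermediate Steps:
c(O, s) = 11/7 - s/7 (c(O, s) = -(s - 11)/7 = -(-11 + s)/7 = 11/7 - s/7)
25599 - c(P, -163) = 25599 - (11/7 - ⅐*(-163)) = 25599 - (11/7 + 163/7) = 25599 - 1*174/7 = 25599 - 174/7 = 179019/7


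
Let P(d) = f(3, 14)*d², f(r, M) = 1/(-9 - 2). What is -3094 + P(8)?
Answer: -34098/11 ≈ -3099.8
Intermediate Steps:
f(r, M) = -1/11 (f(r, M) = 1/(-11) = -1/11)
P(d) = -d²/11
-3094 + P(8) = -3094 - 1/11*8² = -3094 - 1/11*64 = -3094 - 64/11 = -34098/11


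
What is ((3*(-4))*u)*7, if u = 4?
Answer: -336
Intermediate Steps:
((3*(-4))*u)*7 = ((3*(-4))*4)*7 = -12*4*7 = -48*7 = -336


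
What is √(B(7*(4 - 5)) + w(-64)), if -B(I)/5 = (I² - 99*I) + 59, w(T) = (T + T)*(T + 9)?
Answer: √3035 ≈ 55.091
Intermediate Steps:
w(T) = 2*T*(9 + T) (w(T) = (2*T)*(9 + T) = 2*T*(9 + T))
B(I) = -295 - 5*I² + 495*I (B(I) = -5*((I² - 99*I) + 59) = -5*(59 + I² - 99*I) = -295 - 5*I² + 495*I)
√(B(7*(4 - 5)) + w(-64)) = √((-295 - 5*49*(4 - 5)² + 495*(7*(4 - 5))) + 2*(-64)*(9 - 64)) = √((-295 - 5*(7*(-1))² + 495*(7*(-1))) + 2*(-64)*(-55)) = √((-295 - 5*(-7)² + 495*(-7)) + 7040) = √((-295 - 5*49 - 3465) + 7040) = √((-295 - 245 - 3465) + 7040) = √(-4005 + 7040) = √3035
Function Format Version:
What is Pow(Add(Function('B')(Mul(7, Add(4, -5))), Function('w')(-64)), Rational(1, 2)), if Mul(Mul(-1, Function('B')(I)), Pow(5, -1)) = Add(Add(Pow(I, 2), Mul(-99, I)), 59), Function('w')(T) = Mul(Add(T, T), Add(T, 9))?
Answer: Pow(3035, Rational(1, 2)) ≈ 55.091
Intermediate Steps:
Function('w')(T) = Mul(2, T, Add(9, T)) (Function('w')(T) = Mul(Mul(2, T), Add(9, T)) = Mul(2, T, Add(9, T)))
Function('B')(I) = Add(-295, Mul(-5, Pow(I, 2)), Mul(495, I)) (Function('B')(I) = Mul(-5, Add(Add(Pow(I, 2), Mul(-99, I)), 59)) = Mul(-5, Add(59, Pow(I, 2), Mul(-99, I))) = Add(-295, Mul(-5, Pow(I, 2)), Mul(495, I)))
Pow(Add(Function('B')(Mul(7, Add(4, -5))), Function('w')(-64)), Rational(1, 2)) = Pow(Add(Add(-295, Mul(-5, Pow(Mul(7, Add(4, -5)), 2)), Mul(495, Mul(7, Add(4, -5)))), Mul(2, -64, Add(9, -64))), Rational(1, 2)) = Pow(Add(Add(-295, Mul(-5, Pow(Mul(7, -1), 2)), Mul(495, Mul(7, -1))), Mul(2, -64, -55)), Rational(1, 2)) = Pow(Add(Add(-295, Mul(-5, Pow(-7, 2)), Mul(495, -7)), 7040), Rational(1, 2)) = Pow(Add(Add(-295, Mul(-5, 49), -3465), 7040), Rational(1, 2)) = Pow(Add(Add(-295, -245, -3465), 7040), Rational(1, 2)) = Pow(Add(-4005, 7040), Rational(1, 2)) = Pow(3035, Rational(1, 2))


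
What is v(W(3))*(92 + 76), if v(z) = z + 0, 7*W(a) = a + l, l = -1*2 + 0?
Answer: 24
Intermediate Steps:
l = -2 (l = -2 + 0 = -2)
W(a) = -2/7 + a/7 (W(a) = (a - 2)/7 = (-2 + a)/7 = -2/7 + a/7)
v(z) = z
v(W(3))*(92 + 76) = (-2/7 + (⅐)*3)*(92 + 76) = (-2/7 + 3/7)*168 = (⅐)*168 = 24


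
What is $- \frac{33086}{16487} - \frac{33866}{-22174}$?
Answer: $- \frac{87650111}{182791369} \approx -0.47951$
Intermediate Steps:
$- \frac{33086}{16487} - \frac{33866}{-22174} = \left(-33086\right) \frac{1}{16487} - - \frac{16933}{11087} = - \frac{33086}{16487} + \frac{16933}{11087} = - \frac{87650111}{182791369}$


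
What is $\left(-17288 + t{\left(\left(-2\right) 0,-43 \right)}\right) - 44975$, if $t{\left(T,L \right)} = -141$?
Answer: $-62404$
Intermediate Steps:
$\left(-17288 + t{\left(\left(-2\right) 0,-43 \right)}\right) - 44975 = \left(-17288 - 141\right) - 44975 = -17429 - 44975 = -62404$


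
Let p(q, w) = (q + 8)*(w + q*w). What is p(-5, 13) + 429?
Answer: 273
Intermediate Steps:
p(q, w) = (8 + q)*(w + q*w)
p(-5, 13) + 429 = 13*(8 + (-5)**2 + 9*(-5)) + 429 = 13*(8 + 25 - 45) + 429 = 13*(-12) + 429 = -156 + 429 = 273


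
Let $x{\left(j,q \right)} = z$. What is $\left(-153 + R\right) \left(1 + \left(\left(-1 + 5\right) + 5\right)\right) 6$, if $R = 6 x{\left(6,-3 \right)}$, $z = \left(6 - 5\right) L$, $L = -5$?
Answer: $-10980$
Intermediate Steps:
$z = -5$ ($z = \left(6 - 5\right) \left(-5\right) = 1 \left(-5\right) = -5$)
$x{\left(j,q \right)} = -5$
$R = -30$ ($R = 6 \left(-5\right) = -30$)
$\left(-153 + R\right) \left(1 + \left(\left(-1 + 5\right) + 5\right)\right) 6 = \left(-153 - 30\right) \left(1 + \left(\left(-1 + 5\right) + 5\right)\right) 6 = - 183 \left(1 + \left(4 + 5\right)\right) 6 = - 183 \left(1 + 9\right) 6 = - 183 \cdot 10 \cdot 6 = \left(-183\right) 60 = -10980$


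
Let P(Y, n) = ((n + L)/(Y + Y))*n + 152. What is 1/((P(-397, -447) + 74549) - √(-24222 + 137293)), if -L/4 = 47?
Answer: 46868826706/3484321924476045 + 630436*√113071/3484321924476045 ≈ 1.3512e-5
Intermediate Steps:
L = -188 (L = -4*47 = -188)
P(Y, n) = 152 + n*(-188 + n)/(2*Y) (P(Y, n) = ((n - 188)/(Y + Y))*n + 152 = ((-188 + n)/((2*Y)))*n + 152 = ((-188 + n)*(1/(2*Y)))*n + 152 = ((-188 + n)/(2*Y))*n + 152 = n*(-188 + n)/(2*Y) + 152 = 152 + n*(-188 + n)/(2*Y))
1/((P(-397, -447) + 74549) - √(-24222 + 137293)) = 1/(((½)*((-447)² - 188*(-447) + 304*(-397))/(-397) + 74549) - √(-24222 + 137293)) = 1/(((½)*(-1/397)*(199809 + 84036 - 120688) + 74549) - √113071) = 1/(((½)*(-1/397)*163157 + 74549) - √113071) = 1/((-163157/794 + 74549) - √113071) = 1/(59028749/794 - √113071)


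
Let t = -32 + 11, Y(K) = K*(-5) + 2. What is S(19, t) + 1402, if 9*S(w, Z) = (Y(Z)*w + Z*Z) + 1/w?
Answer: 31861/19 ≈ 1676.9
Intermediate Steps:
Y(K) = 2 - 5*K (Y(K) = -5*K + 2 = 2 - 5*K)
t = -21
S(w, Z) = Z**2/9 + 1/(9*w) + w*(2 - 5*Z)/9 (S(w, Z) = (((2 - 5*Z)*w + Z*Z) + 1/w)/9 = ((w*(2 - 5*Z) + Z**2) + 1/w)/9 = ((Z**2 + w*(2 - 5*Z)) + 1/w)/9 = (Z**2 + 1/w + w*(2 - 5*Z))/9 = Z**2/9 + 1/(9*w) + w*(2 - 5*Z)/9)
S(19, t) + 1402 = (1/9)*(1 + 19*((-21)**2 - 1*19*(-2 + 5*(-21))))/19 + 1402 = (1/9)*(1/19)*(1 + 19*(441 - 1*19*(-2 - 105))) + 1402 = (1/9)*(1/19)*(1 + 19*(441 - 1*19*(-107))) + 1402 = (1/9)*(1/19)*(1 + 19*(441 + 2033)) + 1402 = (1/9)*(1/19)*(1 + 19*2474) + 1402 = (1/9)*(1/19)*(1 + 47006) + 1402 = (1/9)*(1/19)*47007 + 1402 = 5223/19 + 1402 = 31861/19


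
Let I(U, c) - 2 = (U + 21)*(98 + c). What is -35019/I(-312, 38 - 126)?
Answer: 35019/2908 ≈ 12.042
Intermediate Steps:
I(U, c) = 2 + (21 + U)*(98 + c) (I(U, c) = 2 + (U + 21)*(98 + c) = 2 + (21 + U)*(98 + c))
-35019/I(-312, 38 - 126) = -35019/(2060 + 21*(38 - 126) + 98*(-312) - 312*(38 - 126)) = -35019/(2060 + 21*(-88) - 30576 - 312*(-88)) = -35019/(2060 - 1848 - 30576 + 27456) = -35019/(-2908) = -35019*(-1/2908) = 35019/2908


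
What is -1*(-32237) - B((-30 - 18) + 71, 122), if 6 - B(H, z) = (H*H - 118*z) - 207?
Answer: 18157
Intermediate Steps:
B(H, z) = 213 - H**2 + 118*z (B(H, z) = 6 - ((H*H - 118*z) - 207) = 6 - ((H**2 - 118*z) - 207) = 6 - (-207 + H**2 - 118*z) = 6 + (207 - H**2 + 118*z) = 213 - H**2 + 118*z)
-1*(-32237) - B((-30 - 18) + 71, 122) = -1*(-32237) - (213 - ((-30 - 18) + 71)**2 + 118*122) = 32237 - (213 - (-48 + 71)**2 + 14396) = 32237 - (213 - 1*23**2 + 14396) = 32237 - (213 - 1*529 + 14396) = 32237 - (213 - 529 + 14396) = 32237 - 1*14080 = 32237 - 14080 = 18157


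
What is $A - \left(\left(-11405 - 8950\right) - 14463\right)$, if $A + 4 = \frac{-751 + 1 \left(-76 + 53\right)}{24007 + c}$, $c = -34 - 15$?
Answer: $\frac{46337391}{1331} \approx 34814.0$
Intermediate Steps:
$c = -49$ ($c = -34 - 15 = -49$)
$A = - \frac{5367}{1331}$ ($A = -4 + \frac{-751 + 1 \left(-76 + 53\right)}{24007 - 49} = -4 + \frac{-751 + 1 \left(-23\right)}{23958} = -4 + \left(-751 - 23\right) \frac{1}{23958} = -4 - \frac{43}{1331} = - \frac{5367}{1331} \approx -4.0323$)
$A - \left(\left(-11405 - 8950\right) - 14463\right) = - \frac{5367}{1331} - \left(\left(-11405 - 8950\right) - 14463\right) = - \frac{5367}{1331} - \left(-20355 - 14463\right) = - \frac{5367}{1331} - -34818 = - \frac{5367}{1331} + 34818 = \frac{46337391}{1331}$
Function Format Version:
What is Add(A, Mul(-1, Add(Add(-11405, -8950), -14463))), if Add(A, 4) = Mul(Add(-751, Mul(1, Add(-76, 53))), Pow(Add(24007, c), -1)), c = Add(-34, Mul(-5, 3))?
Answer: Rational(46337391, 1331) ≈ 34814.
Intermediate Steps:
c = -49 (c = Add(-34, -15) = -49)
A = Rational(-5367, 1331) (A = Add(-4, Mul(Add(-751, Mul(1, Add(-76, 53))), Pow(Add(24007, -49), -1))) = Add(-4, Mul(Add(-751, Mul(1, -23)), Pow(23958, -1))) = Add(-4, Mul(Add(-751, -23), Rational(1, 23958))) = Add(-4, Mul(-774, Rational(1, 23958))) = Add(-4, Rational(-43, 1331)) = Rational(-5367, 1331) ≈ -4.0323)
Add(A, Mul(-1, Add(Add(-11405, -8950), -14463))) = Add(Rational(-5367, 1331), Mul(-1, Add(Add(-11405, -8950), -14463))) = Add(Rational(-5367, 1331), Mul(-1, Add(-20355, -14463))) = Add(Rational(-5367, 1331), Mul(-1, -34818)) = Add(Rational(-5367, 1331), 34818) = Rational(46337391, 1331)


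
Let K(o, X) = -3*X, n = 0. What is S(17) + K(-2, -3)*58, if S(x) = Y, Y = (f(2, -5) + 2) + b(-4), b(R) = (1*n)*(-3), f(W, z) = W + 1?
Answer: 527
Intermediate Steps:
f(W, z) = 1 + W
b(R) = 0 (b(R) = (1*0)*(-3) = 0*(-3) = 0)
Y = 5 (Y = ((1 + 2) + 2) + 0 = (3 + 2) + 0 = 5 + 0 = 5)
S(x) = 5
S(17) + K(-2, -3)*58 = 5 - 3*(-3)*58 = 5 + 9*58 = 5 + 522 = 527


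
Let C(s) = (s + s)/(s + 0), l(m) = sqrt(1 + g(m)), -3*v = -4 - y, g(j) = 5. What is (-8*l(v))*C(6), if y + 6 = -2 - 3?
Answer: -16*sqrt(6) ≈ -39.192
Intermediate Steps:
y = -11 (y = -6 + (-2 - 3) = -6 - 5 = -11)
v = -7/3 (v = -(-4 - 1*(-11))/3 = -(-4 + 11)/3 = -1/3*7 = -7/3 ≈ -2.3333)
l(m) = sqrt(6) (l(m) = sqrt(1 + 5) = sqrt(6))
C(s) = 2 (C(s) = (2*s)/s = 2)
(-8*l(v))*C(6) = -8*sqrt(6)*2 = -16*sqrt(6)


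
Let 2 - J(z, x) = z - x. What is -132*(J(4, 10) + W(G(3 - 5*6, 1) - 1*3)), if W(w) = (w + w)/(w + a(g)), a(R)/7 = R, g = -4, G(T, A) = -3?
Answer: -18744/17 ≈ -1102.6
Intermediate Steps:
a(R) = 7*R
J(z, x) = 2 + x - z (J(z, x) = 2 - (z - x) = 2 + (x - z) = 2 + x - z)
W(w) = 2*w/(-28 + w) (W(w) = (w + w)/(w + 7*(-4)) = (2*w)/(w - 28) = (2*w)/(-28 + w) = 2*w/(-28 + w))
-132*(J(4, 10) + W(G(3 - 5*6, 1) - 1*3)) = -132*((2 + 10 - 1*4) + 2*(-3 - 1*3)/(-28 + (-3 - 1*3))) = -132*((2 + 10 - 4) + 2*(-3 - 3)/(-28 + (-3 - 3))) = -132*(8 + 2*(-6)/(-28 - 6)) = -132*(8 + 2*(-6)/(-34)) = -132*(8 + 2*(-6)*(-1/34)) = -132*(8 + 6/17) = -132*142/17 = -18744/17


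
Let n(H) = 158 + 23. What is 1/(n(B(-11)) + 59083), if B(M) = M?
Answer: 1/59264 ≈ 1.6874e-5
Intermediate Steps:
n(H) = 181
1/(n(B(-11)) + 59083) = 1/(181 + 59083) = 1/59264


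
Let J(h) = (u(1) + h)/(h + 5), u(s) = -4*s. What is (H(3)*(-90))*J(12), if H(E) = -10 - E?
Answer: 9360/17 ≈ 550.59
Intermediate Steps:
J(h) = (-4 + h)/(5 + h) (J(h) = (-4*1 + h)/(h + 5) = (-4 + h)/(5 + h))
(H(3)*(-90))*J(12) = ((-10 - 1*3)*(-90))*((-4 + 12)/(5 + 12)) = ((-10 - 3)*(-90))*(8/17) = (-13*(-90))*((1/17)*8) = 1170*(8/17) = 9360/17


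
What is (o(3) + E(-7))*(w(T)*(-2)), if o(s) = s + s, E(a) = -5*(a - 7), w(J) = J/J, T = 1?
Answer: -152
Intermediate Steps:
w(J) = 1
E(a) = 35 - 5*a (E(a) = -5*(-7 + a) = 35 - 5*a)
o(s) = 2*s
(o(3) + E(-7))*(w(T)*(-2)) = (2*3 + (35 - 5*(-7)))*(1*(-2)) = (6 + (35 + 35))*(-2) = (6 + 70)*(-2) = 76*(-2) = -152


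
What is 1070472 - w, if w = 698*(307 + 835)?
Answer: 273356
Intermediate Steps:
w = 797116 (w = 698*1142 = 797116)
1070472 - w = 1070472 - 1*797116 = 1070472 - 797116 = 273356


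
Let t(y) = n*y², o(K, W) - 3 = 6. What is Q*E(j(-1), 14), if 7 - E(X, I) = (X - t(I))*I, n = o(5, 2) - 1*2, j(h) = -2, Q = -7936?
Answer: -152712448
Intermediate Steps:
o(K, W) = 9 (o(K, W) = 3 + 6 = 9)
n = 7 (n = 9 - 1*2 = 9 - 2 = 7)
t(y) = 7*y²
E(X, I) = 7 - I*(X - 7*I²) (E(X, I) = 7 - (X - 7*I²)*I = 7 - I*(X - 7*I²))
Q*E(j(-1), 14) = -7936*(7 + 7*14³ - 1*14*(-2)) = -7936*(7 + 7*2744 + 28) = -7936*(7 + 19208 + 28) = -7936*19243 = -152712448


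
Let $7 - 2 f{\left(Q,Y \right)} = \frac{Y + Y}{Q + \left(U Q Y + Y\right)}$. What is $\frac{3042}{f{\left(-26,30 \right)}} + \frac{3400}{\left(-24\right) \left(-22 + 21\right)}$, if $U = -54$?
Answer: $\frac{111767581}{110553} \approx 1011.0$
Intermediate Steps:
$f{\left(Q,Y \right)} = \frac{7}{2} - \frac{Y}{Q + Y - 54 Q Y}$ ($f{\left(Q,Y \right)} = \frac{7}{2} - \frac{\left(Y + Y\right) \frac{1}{Q + \left(- 54 Q Y + Y\right)}}{2} = \frac{7}{2} - \frac{2 Y \frac{1}{Q - \left(- Y + 54 Q Y\right)}}{2} = \frac{7}{2} - \frac{2 Y \frac{1}{Q + Y - 54 Q Y}}{2} = \frac{7}{2} - \frac{Y}{Q + Y - 54 Q Y}$)
$\frac{3042}{f{\left(-26,30 \right)}} + \frac{3400}{\left(-24\right) \left(-22 + 21\right)} = \frac{3042}{\frac{1}{2} \frac{1}{-26 + 30 - \left(-1404\right) 30} \left(5 \cdot 30 + 7 \left(-26\right) - \left(-9828\right) 30\right)} + \frac{3400}{\left(-24\right) \left(-22 + 21\right)} = \frac{3042}{\frac{1}{2} \frac{1}{-26 + 30 + 42120} \left(150 - 182 + 294840\right)} + \frac{3400}{\left(-24\right) \left(-1\right)} = \frac{3042}{\frac{1}{2} \cdot \frac{1}{42124} \cdot 294808} + \frac{3400}{24} = \frac{3042}{\frac{1}{2} \cdot \frac{1}{42124} \cdot 294808} + 3400 \cdot \frac{1}{24} = \frac{3042}{\frac{36851}{10531}} + \frac{425}{3} = 3042 \cdot \frac{10531}{36851} + \frac{425}{3} = \frac{32035302}{36851} + \frac{425}{3} = \frac{111767581}{110553}$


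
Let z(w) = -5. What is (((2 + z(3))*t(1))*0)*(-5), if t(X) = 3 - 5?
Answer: 0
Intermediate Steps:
t(X) = -2
(((2 + z(3))*t(1))*0)*(-5) = (((2 - 5)*(-2))*0)*(-5) = (-3*(-2)*0)*(-5) = (6*0)*(-5) = 0*(-5) = 0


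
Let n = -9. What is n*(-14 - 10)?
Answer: 216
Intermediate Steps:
n*(-14 - 10) = -9*(-14 - 10) = -9*(-24) = 216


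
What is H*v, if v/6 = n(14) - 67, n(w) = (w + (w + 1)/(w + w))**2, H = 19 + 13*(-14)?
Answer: -55316169/392 ≈ -1.4111e+5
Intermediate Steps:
H = -163 (H = 19 - 182 = -163)
n(w) = (w + (1 + w)/(2*w))**2 (n(w) = (w + (1 + w)/((2*w)))**2 = (w + (1 + w)*(1/(2*w)))**2 = (w + (1 + w)/(2*w))**2)
v = 339363/392 (v = 6*((1/4)*(1 + 14 + 2*14**2)**2/14**2 - 67) = 6*((1/4)*(1/196)*(1 + 14 + 2*196)**2 - 67) = 6*((1/4)*(1/196)*(1 + 14 + 392)**2 - 67) = 6*((1/4)*(1/196)*407**2 - 67) = 6*((1/4)*(1/196)*165649 - 67) = 6*(165649/784 - 67) = 6*(113121/784) = 339363/392 ≈ 865.72)
H*v = -163*339363/392 = -55316169/392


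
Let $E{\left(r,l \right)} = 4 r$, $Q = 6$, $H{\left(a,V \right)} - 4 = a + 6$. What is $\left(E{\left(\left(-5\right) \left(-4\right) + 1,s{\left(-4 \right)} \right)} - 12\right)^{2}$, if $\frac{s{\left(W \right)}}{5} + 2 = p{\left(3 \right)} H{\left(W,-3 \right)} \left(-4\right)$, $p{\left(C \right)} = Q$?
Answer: $5184$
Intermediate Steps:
$H{\left(a,V \right)} = 10 + a$ ($H{\left(a,V \right)} = 4 + \left(a + 6\right) = 4 + \left(6 + a\right) = 10 + a$)
$p{\left(C \right)} = 6$
$s{\left(W \right)} = -1210 - 120 W$ ($s{\left(W \right)} = -10 + 5 \cdot 6 \left(10 + W\right) \left(-4\right) = -10 + 5 \left(60 + 6 W\right) \left(-4\right) = -10 + 5 \left(-240 - 24 W\right) = -10 - \left(1200 + 120 W\right) = -1210 - 120 W$)
$\left(E{\left(\left(-5\right) \left(-4\right) + 1,s{\left(-4 \right)} \right)} - 12\right)^{2} = \left(4 \left(\left(-5\right) \left(-4\right) + 1\right) - 12\right)^{2} = \left(4 \left(20 + 1\right) - 12\right)^{2} = \left(4 \cdot 21 - 12\right)^{2} = \left(84 - 12\right)^{2} = 72^{2} = 5184$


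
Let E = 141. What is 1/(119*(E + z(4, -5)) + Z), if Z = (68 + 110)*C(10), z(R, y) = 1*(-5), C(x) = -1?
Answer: 1/16006 ≈ 6.2477e-5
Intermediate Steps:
z(R, y) = -5
Z = -178 (Z = (68 + 110)*(-1) = 178*(-1) = -178)
1/(119*(E + z(4, -5)) + Z) = 1/(119*(141 - 5) - 178) = 1/(119*136 - 178) = 1/(16184 - 178) = 1/16006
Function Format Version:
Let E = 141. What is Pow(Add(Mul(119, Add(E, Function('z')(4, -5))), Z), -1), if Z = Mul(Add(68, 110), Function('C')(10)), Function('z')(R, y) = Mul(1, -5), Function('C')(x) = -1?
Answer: Rational(1, 16006) ≈ 6.2477e-5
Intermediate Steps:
Function('z')(R, y) = -5
Z = -178 (Z = Mul(Add(68, 110), -1) = Mul(178, -1) = -178)
Pow(Add(Mul(119, Add(E, Function('z')(4, -5))), Z), -1) = Pow(Add(Mul(119, Add(141, -5)), -178), -1) = Pow(Add(Mul(119, 136), -178), -1) = Pow(Add(16184, -178), -1) = Pow(16006, -1) = Rational(1, 16006)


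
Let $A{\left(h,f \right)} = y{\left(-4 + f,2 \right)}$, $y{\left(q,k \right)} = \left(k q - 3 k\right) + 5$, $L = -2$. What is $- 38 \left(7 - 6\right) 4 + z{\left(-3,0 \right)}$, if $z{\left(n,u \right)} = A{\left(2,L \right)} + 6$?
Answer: $-159$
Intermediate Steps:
$y{\left(q,k \right)} = 5 - 3 k + k q$ ($y{\left(q,k \right)} = \left(- 3 k + k q\right) + 5 = 5 - 3 k + k q$)
$A{\left(h,f \right)} = -9 + 2 f$ ($A{\left(h,f \right)} = 5 - 6 + 2 \left(-4 + f\right) = 5 - 6 + \left(-8 + 2 f\right) = -9 + 2 f$)
$z{\left(n,u \right)} = -7$ ($z{\left(n,u \right)} = \left(-9 + 2 \left(-2\right)\right) + 6 = \left(-9 - 4\right) + 6 = -13 + 6 = -7$)
$- 38 \left(7 - 6\right) 4 + z{\left(-3,0 \right)} = - 38 \left(7 - 6\right) 4 - 7 = - 38 \cdot 1 \cdot 4 - 7 = \left(-38\right) 4 - 7 = -152 - 7 = -159$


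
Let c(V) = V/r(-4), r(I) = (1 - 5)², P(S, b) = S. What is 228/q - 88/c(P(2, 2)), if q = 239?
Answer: -168028/239 ≈ -703.05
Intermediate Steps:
r(I) = 16 (r(I) = (-4)² = 16)
c(V) = V/16
228/q - 88/c(P(2, 2)) = 228/239 - 88/((1/16)*2) = 228*(1/239) - 88/⅛ = 228/239 - 88*8 = 228/239 - 704 = -168028/239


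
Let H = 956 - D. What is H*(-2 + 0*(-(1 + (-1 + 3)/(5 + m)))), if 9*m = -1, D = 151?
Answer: -1610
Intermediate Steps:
m = -⅑ (m = (⅑)*(-1) = -⅑ ≈ -0.11111)
H = 805 (H = 956 - 1*151 = 956 - 151 = 805)
H*(-2 + 0*(-(1 + (-1 + 3)/(5 + m)))) = 805*(-2 + 0*(-(1 + (-1 + 3)/(5 - ⅑)))) = 805*(-2 + 0*(-(1 + 2/(44/9)))) = 805*(-2 + 0*(-(1 + 2*(9/44)))) = 805*(-2 + 0*(-(1 + 9/22))) = 805*(-2 + 0*(-1*31/22)) = 805*(-2 + 0*(-31/22)) = 805*(-2 + 0) = 805*(-2) = -1610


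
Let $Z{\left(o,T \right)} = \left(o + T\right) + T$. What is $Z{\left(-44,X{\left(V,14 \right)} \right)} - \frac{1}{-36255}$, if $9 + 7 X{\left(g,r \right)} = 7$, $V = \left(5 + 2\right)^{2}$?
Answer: $- \frac{11311553}{253785} \approx -44.571$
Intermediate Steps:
$V = 49$ ($V = 7^{2} = 49$)
$X{\left(g,r \right)} = - \frac{2}{7}$ ($X{\left(g,r \right)} = - \frac{9}{7} + \frac{1}{7} \cdot 7 = - \frac{9}{7} + 1 = - \frac{2}{7}$)
$Z{\left(o,T \right)} = o + 2 T$ ($Z{\left(o,T \right)} = \left(T + o\right) + T = o + 2 T$)
$Z{\left(-44,X{\left(V,14 \right)} \right)} - \frac{1}{-36255} = \left(-44 + 2 \left(- \frac{2}{7}\right)\right) - \frac{1}{-36255} = \left(-44 - \frac{4}{7}\right) - - \frac{1}{36255} = - \frac{312}{7} + \frac{1}{36255} = - \frac{11311553}{253785}$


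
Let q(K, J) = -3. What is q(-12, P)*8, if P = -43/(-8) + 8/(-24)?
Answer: -24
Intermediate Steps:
P = 121/24 (P = -43*(-1/8) + 8*(-1/24) = 43/8 - 1/3 = 121/24 ≈ 5.0417)
q(-12, P)*8 = -3*8 = -24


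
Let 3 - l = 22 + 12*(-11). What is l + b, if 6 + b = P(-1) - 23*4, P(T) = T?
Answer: 14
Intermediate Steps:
l = 113 (l = 3 - (22 + 12*(-11)) = 3 - (22 - 132) = 3 - 1*(-110) = 3 + 110 = 113)
b = -99 (b = -6 + (-1 - 23*4) = -6 + (-1 - 92) = -6 - 93 = -99)
l + b = 113 - 99 = 14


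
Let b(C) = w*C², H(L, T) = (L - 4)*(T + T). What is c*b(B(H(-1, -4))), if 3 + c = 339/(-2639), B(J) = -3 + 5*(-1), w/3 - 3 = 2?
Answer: -7925760/2639 ≈ -3003.3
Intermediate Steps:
w = 15 (w = 9 + 3*2 = 9 + 6 = 15)
H(L, T) = 2*T*(-4 + L) (H(L, T) = (-4 + L)*(2*T) = 2*T*(-4 + L))
B(J) = -8 (B(J) = -3 - 5 = -8)
c = -8256/2639 (c = -3 + 339/(-2639) = -3 + 339*(-1/2639) = -3 - 339/2639 = -8256/2639 ≈ -3.1285)
b(C) = 15*C²
c*b(B(H(-1, -4))) = -123840*(-8)²/2639 = -123840*64/2639 = -8256/2639*960 = -7925760/2639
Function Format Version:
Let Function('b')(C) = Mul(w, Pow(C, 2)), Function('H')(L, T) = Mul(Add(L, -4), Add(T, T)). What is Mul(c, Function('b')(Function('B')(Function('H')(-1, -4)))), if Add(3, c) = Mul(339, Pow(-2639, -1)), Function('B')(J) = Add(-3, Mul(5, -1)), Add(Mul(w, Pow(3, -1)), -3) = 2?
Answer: Rational(-7925760, 2639) ≈ -3003.3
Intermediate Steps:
w = 15 (w = Add(9, Mul(3, 2)) = Add(9, 6) = 15)
Function('H')(L, T) = Mul(2, T, Add(-4, L)) (Function('H')(L, T) = Mul(Add(-4, L), Mul(2, T)) = Mul(2, T, Add(-4, L)))
Function('B')(J) = -8 (Function('B')(J) = Add(-3, -5) = -8)
c = Rational(-8256, 2639) (c = Add(-3, Mul(339, Pow(-2639, -1))) = Add(-3, Mul(339, Rational(-1, 2639))) = Add(-3, Rational(-339, 2639)) = Rational(-8256, 2639) ≈ -3.1285)
Function('b')(C) = Mul(15, Pow(C, 2))
Mul(c, Function('b')(Function('B')(Function('H')(-1, -4)))) = Mul(Rational(-8256, 2639), Mul(15, Pow(-8, 2))) = Mul(Rational(-8256, 2639), Mul(15, 64)) = Mul(Rational(-8256, 2639), 960) = Rational(-7925760, 2639)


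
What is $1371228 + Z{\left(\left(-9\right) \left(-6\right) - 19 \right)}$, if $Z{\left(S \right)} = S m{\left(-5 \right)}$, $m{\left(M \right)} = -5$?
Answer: $1371053$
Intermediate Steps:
$Z{\left(S \right)} = - 5 S$ ($Z{\left(S \right)} = S \left(-5\right) = - 5 S$)
$1371228 + Z{\left(\left(-9\right) \left(-6\right) - 19 \right)} = 1371228 - 5 \left(\left(-9\right) \left(-6\right) - 19\right) = 1371228 - 5 \left(54 - 19\right) = 1371228 - 175 = 1371053$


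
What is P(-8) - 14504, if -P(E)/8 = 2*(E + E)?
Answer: -14248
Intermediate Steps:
P(E) = -32*E (P(E) = -16*(E + E) = -16*2*E = -32*E)
P(-8) - 14504 = -32*(-8) - 14504 = 256 - 14504 = -14248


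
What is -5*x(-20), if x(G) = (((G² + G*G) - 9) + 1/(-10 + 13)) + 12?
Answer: -12050/3 ≈ -4016.7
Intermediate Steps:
x(G) = 10/3 + 2*G² (x(G) = (((G² + G²) - 9) + 1/3) + 12 = ((2*G² - 9) + ⅓) + 12 = ((-9 + 2*G²) + ⅓) + 12 = (-26/3 + 2*G²) + 12 = 10/3 + 2*G²)
-5*x(-20) = -5*(10/3 + 2*(-20)²) = -5*(10/3 + 2*400) = -5*(10/3 + 800) = -5*2410/3 = -12050/3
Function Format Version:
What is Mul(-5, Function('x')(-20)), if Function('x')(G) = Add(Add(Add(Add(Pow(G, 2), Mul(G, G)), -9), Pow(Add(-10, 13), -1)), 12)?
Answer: Rational(-12050, 3) ≈ -4016.7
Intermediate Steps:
Function('x')(G) = Add(Rational(10, 3), Mul(2, Pow(G, 2))) (Function('x')(G) = Add(Add(Add(Add(Pow(G, 2), Pow(G, 2)), -9), Pow(3, -1)), 12) = Add(Add(Add(Mul(2, Pow(G, 2)), -9), Rational(1, 3)), 12) = Add(Add(Add(-9, Mul(2, Pow(G, 2))), Rational(1, 3)), 12) = Add(Add(Rational(-26, 3), Mul(2, Pow(G, 2))), 12) = Add(Rational(10, 3), Mul(2, Pow(G, 2))))
Mul(-5, Function('x')(-20)) = Mul(-5, Add(Rational(10, 3), Mul(2, Pow(-20, 2)))) = Mul(-5, Add(Rational(10, 3), Mul(2, 400))) = Mul(-5, Add(Rational(10, 3), 800)) = Mul(-5, Rational(2410, 3)) = Rational(-12050, 3)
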